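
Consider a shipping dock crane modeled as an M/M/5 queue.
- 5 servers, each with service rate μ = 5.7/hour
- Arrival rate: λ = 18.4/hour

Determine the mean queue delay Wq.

Traffic intensity: ρ = λ/(cμ) = 18.4/(5×5.7) = 0.6456
Since ρ = 0.6456 < 1, system is stable.
Offered load a = λ/μ = cρ = 18.4/5.7 = 3.2281
P₀ = [ Σₙ₌₀^4 aⁿ/n! + a^5/(5!(1-ρ)) ]⁻¹
Σ = a^0/0! + a^1/1! + a^2/2! + a^3/3! + a^4/4! = 1.0000 + 3.2281 + 5.2102 + 5.6063 + 4.5244 = 19.5690
a^5/(5!(1-ρ)) = 350.5216/(120 × 0.354386) = 8.2425
P₀ = 1/(19.5690 + 8.2425) = 0.03596
Lq = P₀·a^5·ρ / (5!(1-ρ)²) = 0.03596 × 350.5216 × 0.6456 / (120 × 0.1256) = 0.5399
Wq = Lq/λ = 0.5399/18.4 = 0.02934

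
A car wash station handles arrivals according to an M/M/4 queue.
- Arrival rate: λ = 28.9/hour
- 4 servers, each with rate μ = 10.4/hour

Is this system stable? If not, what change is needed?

Stability requires ρ = λ/(cμ) < 1
ρ = 28.9/(4 × 10.4) = 28.9/41.60 = 0.6947
Since 0.6947 < 1, the system is STABLE.
The servers are busy 69.47% of the time.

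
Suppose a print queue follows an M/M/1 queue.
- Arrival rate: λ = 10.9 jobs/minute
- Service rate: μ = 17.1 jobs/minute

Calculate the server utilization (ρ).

Server utilization: ρ = λ/μ
ρ = 10.9/17.1 = 0.6374
The server is busy 63.74% of the time.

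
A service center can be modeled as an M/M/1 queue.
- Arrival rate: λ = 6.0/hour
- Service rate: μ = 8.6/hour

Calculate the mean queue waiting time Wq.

First, compute utilization: ρ = λ/μ = 6.0/8.6 = 0.6977
For M/M/1: Wq = λ/(μ(μ-λ))
Wq = 6.0/(8.6 × (8.6-6.0))
Wq = 6.0/(8.6 × 2.60)
Wq = 0.2683 hours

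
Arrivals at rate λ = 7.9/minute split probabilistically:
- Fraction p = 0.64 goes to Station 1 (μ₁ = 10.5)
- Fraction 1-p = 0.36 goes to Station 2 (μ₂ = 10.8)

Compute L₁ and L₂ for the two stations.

Effective rates: λ₁ = 7.9×0.64 = 5.056, λ₂ = 7.9×0.36 = 2.844
Station 1: ρ₁ = 5.056/10.5 = 0.48152, L₁ = ρ₁/(1-ρ₁) = 0.48152/(1-0.48152) = 0.9287
Station 2: ρ₂ = 2.844/10.8 = 0.26333, L₂ = ρ₂/(1-ρ₂) = 0.26333/(1-0.26333) = 0.3575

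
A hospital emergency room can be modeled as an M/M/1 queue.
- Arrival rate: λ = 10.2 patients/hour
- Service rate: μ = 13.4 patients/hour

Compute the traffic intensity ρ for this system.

Server utilization: ρ = λ/μ
ρ = 10.2/13.4 = 0.7612
The server is busy 76.12% of the time.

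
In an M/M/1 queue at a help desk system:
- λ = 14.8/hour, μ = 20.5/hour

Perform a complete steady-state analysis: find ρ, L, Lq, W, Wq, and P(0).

Step 1: ρ = λ/μ = 14.8/20.5 = 0.7220
Step 2: L = λ/(μ-λ) = 14.8/5.70 = 2.5965
Step 3: Lq = λ²/(μ(μ-λ)) = 219.04/(20.5×5.70) = 1.8745
Step 4: W = 1/(μ-λ) = 1/5.70 = 0.17544
Step 5: Wq = λ/(μ(μ-λ)) = 14.8/(20.5×5.70) = 0.1267
Step 6: P(0) = 1-ρ = 0.2780
Verify: L = λW = 14.8×0.17544 = 2.5965 ✔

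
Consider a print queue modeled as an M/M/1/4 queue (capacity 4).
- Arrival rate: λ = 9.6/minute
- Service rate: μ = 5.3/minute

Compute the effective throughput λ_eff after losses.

ρ = λ/μ = 9.6/5.3 = 1.811321
P₀ = (1-ρ)/(1-ρ^(K+1)) = (1-1.811321)/(1-1.811321^5) = -0.8113/-18.4974 = 0.04386
P_K = P₀×ρ^K = 0.04386 × 1.811321^4 = 0.04386 × 10.7642 = 0.4721
λ_eff = λ(1-P_K) = 9.6 × (1 - 0.472132) = 9.6 × 0.527868 = 5.0675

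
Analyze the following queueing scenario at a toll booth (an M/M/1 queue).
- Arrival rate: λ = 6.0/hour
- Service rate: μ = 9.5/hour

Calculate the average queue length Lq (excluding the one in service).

ρ = λ/μ = 6.0/9.5 = 0.6316
For M/M/1: Lq = λ²/(μ(μ-λ))
Lq = 36.00/(9.5 × 3.50)
Lq = 1.0827 vehicles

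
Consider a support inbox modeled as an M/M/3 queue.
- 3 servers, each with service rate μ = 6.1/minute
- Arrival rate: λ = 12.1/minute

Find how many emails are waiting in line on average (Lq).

Traffic intensity: ρ = λ/(cμ) = 12.1/(3×6.1) = 0.6612
Since ρ = 0.6612 < 1, system is stable.
Offered load a = λ/μ = cρ = 12.1/6.1 = 1.9836
P₀ = [ Σₙ₌₀^2 aⁿ/n! + a^3/(3!(1-ρ)) ]⁻¹
Σ = a^0/0! + a^1/1! + a^2/2! = 1.00000 + 1.98361 + 1.96735 = 4.9510
a^3/(3!(1-ρ)) = 7.8049/(6 × 0.3388) = 3.8395
P₀ = 1/(4.9510 + 3.8395) = 0.1138
Lq = P₀·a^3·ρ / (3!(1-ρ)²) = 0.113760 × 7.80489 × 0.661202 / (6 × 0.114784) = 0.8524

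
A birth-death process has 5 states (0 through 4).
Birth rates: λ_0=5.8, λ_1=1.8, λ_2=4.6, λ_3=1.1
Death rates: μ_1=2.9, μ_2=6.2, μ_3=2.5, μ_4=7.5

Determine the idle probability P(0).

Ratios P(n)/P(0) = (λ₀···λₙ₋₁)/(μ₁···μₙ):
P(1)/P(0) = (5.8)/(2.9) = 2.0000
P(2)/P(0) = (5.8×1.8)/(2.9×6.2) = 0.5806
P(3)/P(0) = (5.8×1.8×4.6)/(2.9×6.2×2.5) = 1.0684
P(4)/P(0) = (5.8×1.8×4.6×1.1)/(2.9×6.2×2.5×7.5) = 0.1567

Normalization: ∑ P(n) = 1
P(0) × (1.0000 + 2.0000 + 0.5806 + 1.0684 + 0.1567) = 1
P(0) × 4.8057 = 1
P(0) = 1/4.8057 = 0.2081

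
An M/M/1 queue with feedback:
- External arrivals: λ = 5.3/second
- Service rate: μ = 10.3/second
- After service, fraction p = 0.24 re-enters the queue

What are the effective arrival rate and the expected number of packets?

Effective arrival rate: λ_eff = λ/(1-p) = 5.3/(1-0.24) = 5.3/0.76 = 6.973684
ρ = λ_eff/μ = 6.973684/10.3 = 0.677057
L = ρ/(1-ρ) = 0.677057/(1-0.677057) = 2.0965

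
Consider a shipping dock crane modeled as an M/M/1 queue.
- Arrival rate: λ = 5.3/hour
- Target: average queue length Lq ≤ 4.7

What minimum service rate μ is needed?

For M/M/1: Lq = λ²/(μ(μ-λ))
Need Lq ≤ 4.7, i.e. μ(μ-λ) ≥ λ²/4.7
μ² - 5.3μ - 28.09/4.7 ≥ 0  →  μ² - 5.3μ - 5.9766 ≥ 0
Quadratic formula (positive root): μ = [λ + √(λ² + 4×5.9766)]/2
Discriminant: 28.09 + 4×5.9766 = 51.9964, √51.9964 = 7.2109
μ ≥ (5.3 + 7.2109)/2 = 6.2554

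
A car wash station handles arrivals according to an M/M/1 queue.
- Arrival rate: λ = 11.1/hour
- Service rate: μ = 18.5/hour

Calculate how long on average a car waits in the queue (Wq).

First, compute utilization: ρ = λ/μ = 11.1/18.5 = 0.6000
For M/M/1: Wq = λ/(μ(μ-λ))
Wq = 11.1/(18.5 × (18.5-11.1))
Wq = 11.1/(18.5 × 7.40)
Wq = 0.08108 hours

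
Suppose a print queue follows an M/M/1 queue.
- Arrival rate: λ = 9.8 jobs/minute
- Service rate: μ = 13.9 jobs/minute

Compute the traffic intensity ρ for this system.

Server utilization: ρ = λ/μ
ρ = 9.8/13.9 = 0.7050
The server is busy 70.50% of the time.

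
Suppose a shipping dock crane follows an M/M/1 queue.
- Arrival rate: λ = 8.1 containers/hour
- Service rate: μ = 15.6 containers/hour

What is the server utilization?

Server utilization: ρ = λ/μ
ρ = 8.1/15.6 = 0.5192
The server is busy 51.92% of the time.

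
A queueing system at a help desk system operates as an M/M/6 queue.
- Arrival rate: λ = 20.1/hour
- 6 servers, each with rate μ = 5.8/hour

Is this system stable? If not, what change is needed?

Stability requires ρ = λ/(cμ) < 1
ρ = 20.1/(6 × 5.8) = 20.1/34.80 = 0.5776
Since 0.5776 < 1, the system is STABLE.
The servers are busy 57.76% of the time.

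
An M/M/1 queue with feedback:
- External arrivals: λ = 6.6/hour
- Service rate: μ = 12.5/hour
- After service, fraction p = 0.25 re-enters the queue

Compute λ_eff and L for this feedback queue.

Effective arrival rate: λ_eff = λ/(1-p) = 6.6/(1-0.25) = 6.6/0.75 = 8.8000
ρ = λ_eff/μ = 8.8000/12.5 = 0.7040
L = ρ/(1-ρ) = 0.7040/(1-0.7040) = 2.3784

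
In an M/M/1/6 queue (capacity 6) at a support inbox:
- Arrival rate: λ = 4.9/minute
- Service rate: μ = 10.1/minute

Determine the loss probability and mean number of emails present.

ρ = λ/μ = 4.9/10.1 = 0.48515
P₀ = (1-ρ)/(1-ρ^(K+1)) = (1-0.48515)/(1-0.48515^7) = 0.51485/0.99367 = 0.5181
P_K = P₀×ρ^K = 0.5181 × 0.48515^6 = 0.5181 × 0.01304 = 0.006756
Blocking probability P_6 = 0.006756 (0.68%)
L = ρ[1 - (K+1)ρ^K + Kρ^(K+1)] / [(1-ρ)(1-ρ^(K+1))]
L = 0.48515 × (1 - 7×0.01304 + 6×0.006326) / ((1 - 0.48515) × (1 - 0.006326)) = 0.8977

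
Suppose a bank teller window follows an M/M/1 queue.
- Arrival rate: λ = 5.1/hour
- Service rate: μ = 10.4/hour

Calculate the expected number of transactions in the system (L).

ρ = λ/μ = 5.1/10.4 = 0.4904
For M/M/1: L = λ/(μ-λ)
L = 5.1/(10.4-5.1) = 5.1/5.30
L = 0.9623 transactions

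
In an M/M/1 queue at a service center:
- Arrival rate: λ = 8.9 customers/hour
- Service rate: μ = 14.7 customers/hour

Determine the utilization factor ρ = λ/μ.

Server utilization: ρ = λ/μ
ρ = 8.9/14.7 = 0.6054
The server is busy 60.54% of the time.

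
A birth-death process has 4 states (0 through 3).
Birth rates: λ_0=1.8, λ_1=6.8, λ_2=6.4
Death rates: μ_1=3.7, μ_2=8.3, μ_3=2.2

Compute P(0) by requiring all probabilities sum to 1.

Ratios P(n)/P(0) = (λ₀···λₙ₋₁)/(μ₁···μₙ):
P(1)/P(0) = (1.8)/(3.7) = 0.486486
P(2)/P(0) = (1.8×6.8)/(3.7×8.3) = 0.398567
P(3)/P(0) = (1.8×6.8×6.4)/(3.7×8.3×2.2) = 1.15947

Normalization: ∑ P(n) = 1
P(0) × (1.00000 + 0.486486 + 0.398567 + 1.15947) = 1
P(0) × 3.0445 = 1
P(0) = 1/3.0445 = 0.3285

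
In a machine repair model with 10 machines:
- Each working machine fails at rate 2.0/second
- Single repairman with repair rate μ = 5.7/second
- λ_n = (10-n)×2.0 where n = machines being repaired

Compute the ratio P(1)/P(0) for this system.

P(1)/P(0) = ∏_{i=0}^{1-1} λ_i/μ_{i+1}
= (10-0)×2.0/5.7
= 3.5088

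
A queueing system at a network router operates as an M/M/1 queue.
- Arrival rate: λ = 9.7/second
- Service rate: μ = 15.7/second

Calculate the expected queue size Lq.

ρ = λ/μ = 9.7/15.7 = 0.6178
For M/M/1: Lq = λ²/(μ(μ-λ))
Lq = 94.09/(15.7 × 6.00)
Lq = 0.9988 packets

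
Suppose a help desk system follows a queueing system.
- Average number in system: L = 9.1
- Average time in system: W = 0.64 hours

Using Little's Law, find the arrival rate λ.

Little's Law: L = λW, so λ = L/W
λ = 9.1/0.64 = 14.2188 tickets/hour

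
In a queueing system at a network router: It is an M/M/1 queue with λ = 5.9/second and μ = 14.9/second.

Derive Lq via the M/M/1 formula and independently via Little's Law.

Method 1 (direct): Lq = λ²/(μ(μ-λ)) = 34.81/(14.9 × 9.00) = 0.2596

Method 2 (Little's Law):
W = 1/(μ-λ) = 1/9.00 = 0.11111
Wq = W - 1/μ = 0.11111 - 0.067114 = 0.04400
Lq = λWq = 5.9 × 0.04400 = 0.2596 ✔ (matches Method 1)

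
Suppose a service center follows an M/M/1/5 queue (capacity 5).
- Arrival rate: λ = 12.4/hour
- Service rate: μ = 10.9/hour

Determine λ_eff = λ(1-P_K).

ρ = λ/μ = 12.4/10.9 = 1.137615
P₀ = (1-ρ)/(1-ρ^(K+1)) = (1-1.137615)/(1-1.137615^6) = -0.13762/-1.1676 = 0.1179
P_K = P₀×ρ^K = 0.1179 × 1.137615^5 = 0.1179 × 1.9054 = 0.2246
λ_eff = λ(1-P_K) = 12.4 × (1 - 0.224575) = 12.4 × 0.77543 = 9.6153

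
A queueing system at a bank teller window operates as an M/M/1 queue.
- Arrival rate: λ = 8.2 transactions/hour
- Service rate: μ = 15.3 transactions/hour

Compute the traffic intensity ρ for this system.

Server utilization: ρ = λ/μ
ρ = 8.2/15.3 = 0.5359
The server is busy 53.59% of the time.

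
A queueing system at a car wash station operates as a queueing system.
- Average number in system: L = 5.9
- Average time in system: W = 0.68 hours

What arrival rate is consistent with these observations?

Little's Law: L = λW, so λ = L/W
λ = 5.9/0.68 = 8.6765 cars/hour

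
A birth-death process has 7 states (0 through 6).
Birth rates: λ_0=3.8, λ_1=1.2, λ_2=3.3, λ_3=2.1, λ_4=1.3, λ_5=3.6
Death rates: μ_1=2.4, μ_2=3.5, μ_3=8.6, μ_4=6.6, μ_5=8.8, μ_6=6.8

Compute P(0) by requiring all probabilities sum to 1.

Ratios P(n)/P(0) = (λ₀···λₙ₋₁)/(μ₁···μₙ):
P(1)/P(0) = (3.8)/(2.4) = 1.5833
P(2)/P(0) = (3.8×1.2)/(2.4×3.5) = 0.5429
P(3)/P(0) = (3.8×1.2×3.3)/(2.4×3.5×8.6) = 0.2083
P(4)/P(0) = (3.8×1.2×3.3×2.1)/(2.4×3.5×8.6×6.6) = 0.06628
P(5)/P(0) = (3.8×1.2×3.3×2.1×1.3)/(2.4×3.5×8.6×6.6×8.8) = 0.009791
P(6)/P(0) = (3.8×1.2×3.3×2.1×1.3×3.6)/(2.4×3.5×8.6×6.6×8.8×6.8) = 0.005184

Normalization: ∑ P(n) = 1
P(0) × (1.0000 + 1.5833 + 0.5429 + 0.2083 + 0.06628 + 0.009791 + 0.005184) = 1
P(0) × 3.4158 = 1
P(0) = 1/3.4158 = 0.2928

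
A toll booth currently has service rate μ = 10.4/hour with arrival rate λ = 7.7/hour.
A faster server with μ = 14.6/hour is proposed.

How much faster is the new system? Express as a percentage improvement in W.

System 1: ρ₁ = 7.7/10.4 = 0.7404, W₁ = 1/(10.4-7.7) = 0.37037
System 2: ρ₂ = 7.7/14.6 = 0.5274, W₂ = 1/(14.6-7.7) = 0.14493
Improvement: (W₁-W₂)/W₁ = (0.37037-0.14493)/0.37037 = 60.87%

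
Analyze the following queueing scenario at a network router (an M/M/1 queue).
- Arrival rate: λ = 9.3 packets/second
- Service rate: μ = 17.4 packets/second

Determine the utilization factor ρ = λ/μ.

Server utilization: ρ = λ/μ
ρ = 9.3/17.4 = 0.5345
The server is busy 53.45% of the time.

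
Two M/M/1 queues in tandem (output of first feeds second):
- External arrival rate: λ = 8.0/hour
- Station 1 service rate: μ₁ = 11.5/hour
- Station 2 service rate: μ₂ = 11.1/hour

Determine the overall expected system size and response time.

By Jackson's theorem, each station behaves as independent M/M/1.
Station 1: ρ₁ = 8.0/11.5 = 0.6957, L₁ = ρ₁/(1-ρ₁) = λ/(μ₁-λ) = 8.0/3.50 = 2.28571
Station 2: ρ₂ = 8.0/11.1 = 0.7207, L₂ = ρ₂/(1-ρ₂) = λ/(μ₂-λ) = 8.0/3.10 = 2.58065
Total: L = L₁ + L₂ = 2.28571 + 2.58065 = 4.8664
W = L/λ = 4.8664/8.0 = 0.6083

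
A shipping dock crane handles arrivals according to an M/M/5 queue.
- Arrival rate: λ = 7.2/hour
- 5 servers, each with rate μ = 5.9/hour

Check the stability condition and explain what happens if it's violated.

Stability requires ρ = λ/(cμ) < 1
ρ = 7.2/(5 × 5.9) = 7.2/29.50 = 0.2441
Since 0.2441 < 1, the system is STABLE.
The servers are busy 24.41% of the time.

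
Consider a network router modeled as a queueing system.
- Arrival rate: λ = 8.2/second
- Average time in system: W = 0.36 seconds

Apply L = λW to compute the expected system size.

Little's Law: L = λW
L = 8.2 × 0.36 = 2.9520 packets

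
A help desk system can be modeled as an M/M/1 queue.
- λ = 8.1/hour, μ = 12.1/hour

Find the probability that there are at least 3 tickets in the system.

ρ = λ/μ = 8.1/12.1 = 0.6694
P(N ≥ n) = ρⁿ
P(N ≥ 3) = 0.6694^3
P(N ≥ 3) = 0.3000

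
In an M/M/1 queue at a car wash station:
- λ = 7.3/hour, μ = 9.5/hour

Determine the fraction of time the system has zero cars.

ρ = λ/μ = 7.3/9.5 = 0.7684
P(0) = 1 - ρ = 1 - 0.7684 = 0.2316
The server is idle 23.16% of the time.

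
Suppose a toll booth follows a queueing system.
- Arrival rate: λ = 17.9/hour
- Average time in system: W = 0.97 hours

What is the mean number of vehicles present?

Little's Law: L = λW
L = 17.9 × 0.97 = 17.3630 vehicles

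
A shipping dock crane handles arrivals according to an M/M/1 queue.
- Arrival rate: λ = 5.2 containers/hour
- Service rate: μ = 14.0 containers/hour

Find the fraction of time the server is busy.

Server utilization: ρ = λ/μ
ρ = 5.2/14.0 = 0.3714
The server is busy 37.14% of the time.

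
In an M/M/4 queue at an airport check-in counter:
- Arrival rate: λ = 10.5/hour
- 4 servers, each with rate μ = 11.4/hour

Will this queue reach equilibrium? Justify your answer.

Stability requires ρ = λ/(cμ) < 1
ρ = 10.5/(4 × 11.4) = 10.5/45.60 = 0.2303
Since 0.2303 < 1, the system is STABLE.
The servers are busy 23.03% of the time.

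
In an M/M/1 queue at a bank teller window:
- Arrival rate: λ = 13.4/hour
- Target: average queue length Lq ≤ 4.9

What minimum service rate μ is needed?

For M/M/1: Lq = λ²/(μ(μ-λ))
Need Lq ≤ 4.9, i.e. μ(μ-λ) ≥ λ²/4.9
μ² - 13.4μ - 179.56/4.9 ≥ 0  →  μ² - 13.4μ - 36.6449 ≥ 0
Quadratic formula (positive root): μ = [λ + √(λ² + 4×36.6449)]/2
Discriminant: 179.56 + 4×36.6449 = 326.1396, √326.1396 = 18.05934
μ ≥ (13.4 + 18.05934)/2 = 15.7297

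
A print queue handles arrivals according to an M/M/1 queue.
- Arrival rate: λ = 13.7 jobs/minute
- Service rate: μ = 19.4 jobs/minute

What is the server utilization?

Server utilization: ρ = λ/μ
ρ = 13.7/19.4 = 0.7062
The server is busy 70.62% of the time.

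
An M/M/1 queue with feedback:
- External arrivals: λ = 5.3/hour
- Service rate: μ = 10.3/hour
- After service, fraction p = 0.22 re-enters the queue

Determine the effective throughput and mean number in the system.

Effective arrival rate: λ_eff = λ/(1-p) = 5.3/(1-0.22) = 5.3/0.78 = 6.7949
ρ = λ_eff/μ = 6.7949/10.3 = 0.6597
L = ρ/(1-ρ) = 0.6597/(1-0.6597) = 1.9386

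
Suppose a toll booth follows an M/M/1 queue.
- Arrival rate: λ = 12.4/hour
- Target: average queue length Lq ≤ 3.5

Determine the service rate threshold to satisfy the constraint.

For M/M/1: Lq = λ²/(μ(μ-λ))
Need Lq ≤ 3.5, i.e. μ(μ-λ) ≥ λ²/3.5
μ² - 12.4μ - 153.76/3.5 ≥ 0  →  μ² - 12.4μ - 43.93143 ≥ 0
Quadratic formula (positive root): μ = [λ + √(λ² + 4×43.93143)]/2
Discriminant: 153.76 + 4×43.93143 = 329.4857, √329.4857 = 18.1517
μ ≥ (12.4 + 18.1517)/2 = 15.2759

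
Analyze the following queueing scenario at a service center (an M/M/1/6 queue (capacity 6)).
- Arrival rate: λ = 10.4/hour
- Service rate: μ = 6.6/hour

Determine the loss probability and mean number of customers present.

ρ = λ/μ = 10.4/6.6 = 1.57576
P₀ = (1-ρ)/(1-ρ^(K+1)) = (1-1.57576)/(1-1.57576^7) = -0.5758/-23.1230 = 0.02490
P_K = P₀×ρ^K = 0.02490 × 1.57576^6 = 0.02490 × 15.3088 = 0.3812
Blocking probability P_6 = 0.3812 (38.12%)
L = ρ[1 - (K+1)ρ^K + Kρ^(K+1)] / [(1-ρ)(1-ρ^(K+1))]
L = 1.57576 × (1 - 7×15.3088 + 6×24.1230) / ((1 - 1.57576) × (1 - 24.1230)) = 4.5659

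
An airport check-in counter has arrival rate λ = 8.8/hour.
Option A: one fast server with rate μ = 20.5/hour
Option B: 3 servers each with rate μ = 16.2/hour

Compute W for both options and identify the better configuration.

Option A: single server μ = 20.5 (M/M/1)
  ρ_A = 8.8/20.5 = 0.4293
  W_A = 1/(μ-λ) = 1/(20.5-8.8) = 1/11.70 = 0.08547

Option B: 3 servers μ = 16.2 (M/M/3)
  ρ_B = λ/(cμ) = 8.8/(3×16.2) = 0.1811
  Offered load a = λ/μ = cρ = 8.8/16.2 = 0.5432
  P₀ = [ Σₙ₌₀^2 aⁿ/n! + a^3/(3!(1-ρ)) ]⁻¹
  Σ = a^0/0! + a^1/1! + a^2/2! = 1.0000 + 0.5432 + 0.1475 = 1.6907
  a^3/(3!(1-ρ)) = 0.16029/(6 × 0.81893) = 0.03262
  P₀ = 1/(1.6907 + 0.03262) = 0.5803
  Lq = P₀·a^3·ρ / (3!(1-ρ)²) = 0.58026 × 0.16029 × 0.18107 / (6 × 0.67065) = 0.004185
  Wq_B = Lq/λ = 0.0041853/8.8 = 0.00047560
  W_B = Wq_B + 1/μ = 0.00047560 + 0.061728 = 0.06220

Since W_B = 0.06220 < W_A = 0.08547, Option B (multiple servers) has the shorter time in system.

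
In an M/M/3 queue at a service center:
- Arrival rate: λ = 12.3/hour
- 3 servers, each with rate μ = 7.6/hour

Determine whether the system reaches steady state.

Stability requires ρ = λ/(cμ) < 1
ρ = 12.3/(3 × 7.6) = 12.3/22.80 = 0.5395
Since 0.5395 < 1, the system is STABLE.
The servers are busy 53.95% of the time.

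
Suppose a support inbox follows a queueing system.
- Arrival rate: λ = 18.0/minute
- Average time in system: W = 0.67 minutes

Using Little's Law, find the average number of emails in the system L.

Little's Law: L = λW
L = 18.0 × 0.67 = 12.0600 emails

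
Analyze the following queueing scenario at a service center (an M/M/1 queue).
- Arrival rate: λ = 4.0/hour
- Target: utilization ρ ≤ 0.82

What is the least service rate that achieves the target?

ρ = λ/μ, so μ = λ/ρ
μ ≥ 4.0/0.82 = 4.8780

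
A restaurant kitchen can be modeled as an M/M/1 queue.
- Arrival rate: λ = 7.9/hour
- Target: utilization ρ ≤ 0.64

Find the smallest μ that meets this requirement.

ρ = λ/μ, so μ = λ/ρ
μ ≥ 7.9/0.64 = 12.3438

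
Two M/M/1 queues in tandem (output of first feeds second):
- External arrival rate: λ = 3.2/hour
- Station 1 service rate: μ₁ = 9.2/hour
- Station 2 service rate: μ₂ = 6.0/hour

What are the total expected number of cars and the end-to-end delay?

By Jackson's theorem, each station behaves as independent M/M/1.
Station 1: ρ₁ = 3.2/9.2 = 0.3478, L₁ = ρ₁/(1-ρ₁) = λ/(μ₁-λ) = 3.2/6.00 = 0.5333
Station 2: ρ₂ = 3.2/6.0 = 0.5333, L₂ = ρ₂/(1-ρ₂) = λ/(μ₂-λ) = 3.2/2.80 = 1.1429
Total: L = L₁ + L₂ = 0.5333 + 1.1429 = 1.6762
W = L/λ = 1.6762/3.2 = 0.5238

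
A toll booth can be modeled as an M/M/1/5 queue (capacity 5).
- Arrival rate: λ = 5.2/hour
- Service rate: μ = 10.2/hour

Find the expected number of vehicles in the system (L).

ρ = λ/μ = 5.2/10.2 = 0.5098
P₀ = (1-ρ)/(1-ρ^(K+1)) = (1-0.5098)/(1-0.5098^6) = 0.4902/0.9824 = 0.4990
P_K = P₀×ρ^K = 0.4990 × 0.5098^5 = 0.4990 × 0.03443 = 0.01718
L = ρ[1 - (K+1)ρ^K + Kρ^(K+1)] / [(1-ρ)(1-ρ^(K+1))]
L = 0.5098 × (1 - 6×0.03443 + 5×0.01755) / ((1 - 0.5098) × (1 - 0.01755)) = 0.9328 vehicles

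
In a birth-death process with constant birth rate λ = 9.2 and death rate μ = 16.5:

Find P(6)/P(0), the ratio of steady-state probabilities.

For constant rates: P(n)/P(0) = (λ/μ)^n
P(6)/P(0) = (9.2/16.5)^6 = 0.55758^6 = 0.03005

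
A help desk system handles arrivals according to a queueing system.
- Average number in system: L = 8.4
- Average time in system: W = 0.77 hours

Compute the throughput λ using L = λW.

Little's Law: L = λW, so λ = L/W
λ = 8.4/0.77 = 10.9091 tickets/hour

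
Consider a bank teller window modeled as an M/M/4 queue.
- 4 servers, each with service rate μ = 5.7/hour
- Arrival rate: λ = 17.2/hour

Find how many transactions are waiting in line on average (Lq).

Traffic intensity: ρ = λ/(cμ) = 17.2/(4×5.7) = 0.7544
Since ρ = 0.7544 < 1, system is stable.
Offered load a = λ/μ = cρ = 17.2/5.7 = 3.0175
P₀ = [ Σₙ₌₀^3 aⁿ/n! + a^4/(4!(1-ρ)) ]⁻¹
Σ = a^0/0! + a^1/1! + a^2/2! + a^3/3! = 1.0000 + 3.0175 + 4.5528 + 4.5794 = 13.1497
a^4/(4!(1-ρ)) = 82.9114/(24 × 0.245614) = 14.0653
P₀ = 1/(13.1497 + 14.0653) = 0.03674
Lq = P₀·a^4·ρ / (4!(1-ρ)²) = 0.036744 × 82.9114 × 0.75439 / (24 × 0.060326) = 1.5874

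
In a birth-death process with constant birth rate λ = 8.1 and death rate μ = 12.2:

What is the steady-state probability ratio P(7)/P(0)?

For constant rates: P(n)/P(0) = (λ/μ)^n
P(7)/P(0) = (8.1/12.2)^7 = 0.66393^7 = 0.05687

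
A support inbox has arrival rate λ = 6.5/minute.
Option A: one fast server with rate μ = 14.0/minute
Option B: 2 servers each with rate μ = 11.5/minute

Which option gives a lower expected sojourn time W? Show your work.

Option A: single server μ = 14.0 (M/M/1)
  ρ_A = 6.5/14.0 = 0.4643
  W_A = 1/(μ-λ) = 1/(14.0-6.5) = 1/7.50 = 0.1333

Option B: 2 servers μ = 11.5 (M/M/2)
  ρ_B = λ/(cμ) = 6.5/(2×11.5) = 0.2826
  Offered load a = λ/μ = cρ = 6.5/11.5 = 0.5652
  P₀ = [ Σₙ₌₀^1 aⁿ/n! + a^2/(2!(1-ρ)) ]⁻¹
  Σ = a^0/0! + a^1/1! = 1.0000 + 0.5652 = 1.5652
  a^2/(2!(1-ρ)) = 0.3195/(2 × 0.7174) = 0.2227
  P₀ = 1/(1.5652 + 0.2227) = 0.5593
  Lq = P₀·a^2·ρ / (2!(1-ρ)²) = 0.5593 × 0.3195 × 0.2826 / (2 × 0.5147) = 0.04906
  Wq_B = Lq/λ = 0.049061/6.5 = 0.0075478
  W_B = Wq_B + 1/μ = 0.0075478 + 0.086957 = 0.09450

Since W_B = 0.09450 < W_A = 0.1333, Option B (multiple servers) has the shorter time in system.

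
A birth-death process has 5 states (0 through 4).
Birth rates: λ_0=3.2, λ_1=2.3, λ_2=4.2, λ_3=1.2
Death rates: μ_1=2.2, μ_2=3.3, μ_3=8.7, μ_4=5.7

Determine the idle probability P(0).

Ratios P(n)/P(0) = (λ₀···λₙ₋₁)/(μ₁···μₙ):
P(1)/P(0) = (3.2)/(2.2) = 1.45455
P(2)/P(0) = (3.2×2.3)/(2.2×3.3) = 1.01377
P(3)/P(0) = (3.2×2.3×4.2)/(2.2×3.3×8.7) = 0.489408
P(4)/P(0) = (3.2×2.3×4.2×1.2)/(2.2×3.3×8.7×5.7) = 0.103033

Normalization: ∑ P(n) = 1
P(0) × (1.00000 + 1.45455 + 1.01377 + 0.489408 + 0.103033) = 1
P(0) × 4.0608 = 1
P(0) = 1/4.0608 = 0.2463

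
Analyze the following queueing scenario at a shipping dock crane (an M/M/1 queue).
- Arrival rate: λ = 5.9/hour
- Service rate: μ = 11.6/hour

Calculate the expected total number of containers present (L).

ρ = λ/μ = 5.9/11.6 = 0.5086
For M/M/1: L = λ/(μ-λ)
L = 5.9/(11.6-5.9) = 5.9/5.70
L = 1.0351 containers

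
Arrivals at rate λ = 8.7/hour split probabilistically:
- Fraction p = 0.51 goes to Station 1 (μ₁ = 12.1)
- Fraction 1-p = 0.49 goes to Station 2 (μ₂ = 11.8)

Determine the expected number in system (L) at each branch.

Effective rates: λ₁ = 8.7×0.51 = 4.437, λ₂ = 8.7×0.49 = 4.263
Station 1: ρ₁ = 4.437/12.1 = 0.3667, L₁ = ρ₁/(1-ρ₁) = 0.3667/(1-0.3667) = 0.5790
Station 2: ρ₂ = 4.263/11.8 = 0.36127, L₂ = ρ₂/(1-ρ₂) = 0.36127/(1-0.36127) = 0.5656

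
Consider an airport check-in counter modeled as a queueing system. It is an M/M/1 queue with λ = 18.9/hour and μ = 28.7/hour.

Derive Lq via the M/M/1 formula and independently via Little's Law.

Method 1 (direct): Lq = λ²/(μ(μ-λ)) = 357.21/(28.7 × 9.80) = 1.2700

Method 2 (Little's Law):
W = 1/(μ-λ) = 1/9.80 = 0.102041
Wq = W - 1/μ = 0.102041 - 0.0348432 = 0.067198
Lq = λWq = 18.9 × 0.067198 = 1.2700 ✔ (matches Method 1)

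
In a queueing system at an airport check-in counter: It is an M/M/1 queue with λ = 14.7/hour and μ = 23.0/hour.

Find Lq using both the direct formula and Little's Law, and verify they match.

Method 1 (direct): Lq = λ²/(μ(μ-λ)) = 216.09/(23.0 × 8.30) = 1.1320

Method 2 (Little's Law):
W = 1/(μ-λ) = 1/8.30 = 0.120482
Wq = W - 1/μ = 0.120482 - 0.0434783 = 0.077004
Lq = λWq = 14.7 × 0.077004 = 1.1320 ✔ (matches Method 1)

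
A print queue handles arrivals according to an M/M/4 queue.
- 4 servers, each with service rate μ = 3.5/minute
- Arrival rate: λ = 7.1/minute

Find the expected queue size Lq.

Traffic intensity: ρ = λ/(cμ) = 7.1/(4×3.5) = 0.5071
Since ρ = 0.5071 < 1, system is stable.
Offered load a = λ/μ = cρ = 7.1/3.5 = 2.0286
P₀ = [ Σₙ₌₀^3 aⁿ/n! + a^4/(4!(1-ρ)) ]⁻¹
Σ = a^0/0! + a^1/1! + a^2/2! + a^3/3! = 1.00000 + 2.02857 + 2.05755 + 1.39130 = 6.4774
a^4/(4!(1-ρ)) = 16.9341/(24 × 0.49286) = 1.4316
P₀ = 1/(6.4774 + 1.4316) = 0.1264
Lq = P₀·a^4·ρ / (4!(1-ρ)²) = 0.12644 × 16.9341 × 0.50714 / (24 × 0.24291) = 0.1863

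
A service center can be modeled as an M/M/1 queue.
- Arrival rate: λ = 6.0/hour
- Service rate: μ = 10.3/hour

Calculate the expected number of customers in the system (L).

ρ = λ/μ = 6.0/10.3 = 0.5825
For M/M/1: L = λ/(μ-λ)
L = 6.0/(10.3-6.0) = 6.0/4.30
L = 1.3953 customers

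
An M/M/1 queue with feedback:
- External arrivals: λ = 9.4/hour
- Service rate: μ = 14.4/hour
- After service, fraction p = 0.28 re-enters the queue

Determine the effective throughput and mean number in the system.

Effective arrival rate: λ_eff = λ/(1-p) = 9.4/(1-0.28) = 9.4/0.72 = 13.055556
ρ = λ_eff/μ = 13.055556/14.4 = 0.9066358
L = ρ/(1-ρ) = 0.9066358/(1-0.9066358) = 9.7107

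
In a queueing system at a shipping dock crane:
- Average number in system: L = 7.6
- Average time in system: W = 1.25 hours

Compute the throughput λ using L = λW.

Little's Law: L = λW, so λ = L/W
λ = 7.6/1.25 = 6.0800 containers/hour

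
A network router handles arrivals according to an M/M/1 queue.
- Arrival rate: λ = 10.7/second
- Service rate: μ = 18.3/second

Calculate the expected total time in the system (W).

First, compute utilization: ρ = λ/μ = 10.7/18.3 = 0.5847
For M/M/1: W = 1/(μ-λ)
W = 1/(18.3-10.7) = 1/7.60
W = 0.1316 seconds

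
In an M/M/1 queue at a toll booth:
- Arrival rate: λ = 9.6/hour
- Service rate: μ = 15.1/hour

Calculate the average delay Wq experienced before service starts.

First, compute utilization: ρ = λ/μ = 9.6/15.1 = 0.6358
For M/M/1: Wq = λ/(μ(μ-λ))
Wq = 9.6/(15.1 × (15.1-9.6))
Wq = 9.6/(15.1 × 5.50)
Wq = 0.1156 hours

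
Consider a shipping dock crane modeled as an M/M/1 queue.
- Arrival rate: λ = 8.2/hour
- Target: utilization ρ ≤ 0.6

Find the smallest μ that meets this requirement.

ρ = λ/μ, so μ = λ/ρ
μ ≥ 8.2/0.6 = 13.6667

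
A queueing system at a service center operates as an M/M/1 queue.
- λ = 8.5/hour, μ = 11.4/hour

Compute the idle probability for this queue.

ρ = λ/μ = 8.5/11.4 = 0.7456
P(0) = 1 - ρ = 1 - 0.7456 = 0.2544
The server is idle 25.44% of the time.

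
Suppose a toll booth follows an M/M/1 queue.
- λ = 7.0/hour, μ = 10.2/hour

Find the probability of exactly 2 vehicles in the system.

ρ = λ/μ = 7.0/10.2 = 0.6863
P(n) = (1-ρ)ρⁿ
P(2) = (1-0.6863) × 0.6863^2
P(2) = 0.3137 × 0.4710
P(2) = 0.1478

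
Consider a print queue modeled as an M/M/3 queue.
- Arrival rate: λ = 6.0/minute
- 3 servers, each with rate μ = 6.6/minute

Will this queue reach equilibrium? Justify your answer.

Stability requires ρ = λ/(cμ) < 1
ρ = 6.0/(3 × 6.6) = 6.0/19.80 = 0.3030
Since 0.3030 < 1, the system is STABLE.
The servers are busy 30.30% of the time.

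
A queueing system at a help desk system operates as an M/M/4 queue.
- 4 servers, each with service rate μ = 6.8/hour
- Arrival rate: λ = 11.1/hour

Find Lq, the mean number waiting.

Traffic intensity: ρ = λ/(cμ) = 11.1/(4×6.8) = 0.4081
Since ρ = 0.4081 < 1, system is stable.
Offered load a = λ/μ = cρ = 11.1/6.8 = 1.6324
P₀ = [ Σₙ₌₀^3 aⁿ/n! + a^4/(4!(1-ρ)) ]⁻¹
Σ = a^0/0! + a^1/1! + a^2/2! + a^3/3! = 1.0000 + 1.6324 + 1.3323 + 0.7249 = 4.6896
a^4/(4!(1-ρ)) = 7.1000/(24 × 0.5919) = 0.4998
P₀ = 1/(4.6896 + 0.4998) = 0.1927
Lq = P₀·a^4·ρ / (4!(1-ρ)²) = 0.19270 × 7.1000 × 0.40809 / (24 × 0.35036) = 0.06640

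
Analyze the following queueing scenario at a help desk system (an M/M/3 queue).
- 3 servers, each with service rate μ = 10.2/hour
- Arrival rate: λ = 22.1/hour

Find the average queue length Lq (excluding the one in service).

Traffic intensity: ρ = λ/(cμ) = 22.1/(3×10.2) = 0.7222
Since ρ = 0.7222 < 1, system is stable.
Offered load a = λ/μ = cρ = 22.1/10.2 = 2.1667
P₀ = [ Σₙ₌₀^2 aⁿ/n! + a^3/(3!(1-ρ)) ]⁻¹
Σ = a^0/0! + a^1/1! + a^2/2! = 1.0000 + 2.1667 + 2.3472 = 5.5139
a^3/(3!(1-ρ)) = 10.1713/(6 × 0.277778) = 6.1028
P₀ = 1/(5.5139 + 6.1028) = 0.08608
Lq = P₀·a^3·ρ / (3!(1-ρ)²) = 0.086083 × 10.1713 × 0.72222 / (6 × 0.077160) = 1.3659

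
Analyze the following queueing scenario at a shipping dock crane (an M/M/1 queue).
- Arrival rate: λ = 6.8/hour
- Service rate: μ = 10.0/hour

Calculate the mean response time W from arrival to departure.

First, compute utilization: ρ = λ/μ = 6.8/10.0 = 0.6800
For M/M/1: W = 1/(μ-λ)
W = 1/(10.0-6.8) = 1/3.20
W = 0.3125 hours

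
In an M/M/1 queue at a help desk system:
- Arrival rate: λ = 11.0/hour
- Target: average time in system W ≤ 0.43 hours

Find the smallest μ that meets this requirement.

For M/M/1: W = 1/(μ-λ)
Need W ≤ 0.43, so 1/(μ-λ) ≤ 0.43
μ - λ ≥ 1/0.43 = 2.3256
μ ≥ 11.0 + 2.3256 = 13.3256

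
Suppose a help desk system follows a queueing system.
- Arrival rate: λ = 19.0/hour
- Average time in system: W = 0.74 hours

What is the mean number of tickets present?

Little's Law: L = λW
L = 19.0 × 0.74 = 14.0600 tickets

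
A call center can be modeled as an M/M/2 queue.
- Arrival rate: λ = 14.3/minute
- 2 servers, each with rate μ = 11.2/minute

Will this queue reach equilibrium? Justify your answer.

Stability requires ρ = λ/(cμ) < 1
ρ = 14.3/(2 × 11.2) = 14.3/22.40 = 0.6384
Since 0.6384 < 1, the system is STABLE.
The servers are busy 63.84% of the time.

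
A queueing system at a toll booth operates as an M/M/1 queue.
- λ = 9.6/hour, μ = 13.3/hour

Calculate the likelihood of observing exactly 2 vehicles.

ρ = λ/μ = 9.6/13.3 = 0.7218
P(n) = (1-ρ)ρⁿ
P(2) = (1-0.7218) × 0.7218^2
P(2) = 0.2782 × 0.5210
P(2) = 0.1449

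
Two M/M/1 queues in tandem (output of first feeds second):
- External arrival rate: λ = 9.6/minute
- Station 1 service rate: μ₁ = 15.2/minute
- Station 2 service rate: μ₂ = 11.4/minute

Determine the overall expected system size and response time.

By Jackson's theorem, each station behaves as independent M/M/1.
Station 1: ρ₁ = 9.6/15.2 = 0.6316, L₁ = ρ₁/(1-ρ₁) = λ/(μ₁-λ) = 9.6/5.60 = 1.7143
Station 2: ρ₂ = 9.6/11.4 = 0.8421, L₂ = ρ₂/(1-ρ₂) = λ/(μ₂-λ) = 9.6/1.80 = 5.3333
Total: L = L₁ + L₂ = 1.7143 + 5.3333 = 7.0476
W = L/λ = 7.0476/9.6 = 0.7341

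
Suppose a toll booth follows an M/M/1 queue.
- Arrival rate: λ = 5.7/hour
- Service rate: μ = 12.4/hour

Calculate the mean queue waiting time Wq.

First, compute utilization: ρ = λ/μ = 5.7/12.4 = 0.4597
For M/M/1: Wq = λ/(μ(μ-λ))
Wq = 5.7/(12.4 × (12.4-5.7))
Wq = 5.7/(12.4 × 6.70)
Wq = 0.06861 hours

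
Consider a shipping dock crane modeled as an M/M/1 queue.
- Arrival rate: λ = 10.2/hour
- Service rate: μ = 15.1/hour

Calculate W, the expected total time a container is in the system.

First, compute utilization: ρ = λ/μ = 10.2/15.1 = 0.6755
For M/M/1: W = 1/(μ-λ)
W = 1/(15.1-10.2) = 1/4.90
W = 0.2041 hours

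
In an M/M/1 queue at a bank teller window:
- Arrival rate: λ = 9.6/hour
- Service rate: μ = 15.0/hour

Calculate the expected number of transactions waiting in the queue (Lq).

ρ = λ/μ = 9.6/15.0 = 0.6400
For M/M/1: Lq = λ²/(μ(μ-λ))
Lq = 92.16/(15.0 × 5.40)
Lq = 1.1378 transactions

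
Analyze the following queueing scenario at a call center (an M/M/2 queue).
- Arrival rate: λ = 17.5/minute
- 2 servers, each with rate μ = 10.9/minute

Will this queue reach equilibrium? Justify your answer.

Stability requires ρ = λ/(cμ) < 1
ρ = 17.5/(2 × 10.9) = 17.5/21.80 = 0.8028
Since 0.8028 < 1, the system is STABLE.
The servers are busy 80.28% of the time.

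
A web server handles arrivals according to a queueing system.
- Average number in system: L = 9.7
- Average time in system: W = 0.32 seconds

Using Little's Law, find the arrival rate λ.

Little's Law: L = λW, so λ = L/W
λ = 9.7/0.32 = 30.3125 requests/second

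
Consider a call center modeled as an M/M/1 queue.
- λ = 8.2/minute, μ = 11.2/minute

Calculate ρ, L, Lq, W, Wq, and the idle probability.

Step 1: ρ = λ/μ = 8.2/11.2 = 0.7321
Step 2: L = λ/(μ-λ) = 8.2/3.00 = 2.7333
Step 3: Lq = λ²/(μ(μ-λ)) = 67.24/(11.2×3.00) = 2.0012
Step 4: W = 1/(μ-λ) = 1/3.00 = 0.33333
Step 5: Wq = λ/(μ(μ-λ)) = 8.2/(11.2×3.00) = 0.2440
Step 6: P(0) = 1-ρ = 0.2679
Verify: L = λW = 8.2×0.33333 = 2.7333 ✔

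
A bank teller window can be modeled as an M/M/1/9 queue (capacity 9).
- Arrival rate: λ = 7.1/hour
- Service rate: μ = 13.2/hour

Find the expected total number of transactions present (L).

ρ = λ/μ = 7.1/13.2 = 0.53788
P₀ = (1-ρ)/(1-ρ^(K+1)) = (1-0.53788)/(1-0.53788^10) = 0.46212/0.99797 = 0.4631
P_K = P₀×ρ^K = 0.4631 × 0.53788^9 = 0.4631 × 0.003769 = 0.001745
L = ρ[1 - (K+1)ρ^K + Kρ^(K+1)] / [(1-ρ)(1-ρ^(K+1))]
L = 0.53788 × (1 - 10×0.003769 + 9×0.002027) / ((1 - 0.53788) × (1 - 0.002027)) = 1.1436 transactions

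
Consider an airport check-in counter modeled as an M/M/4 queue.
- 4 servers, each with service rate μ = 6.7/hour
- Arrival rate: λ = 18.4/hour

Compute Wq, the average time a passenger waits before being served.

Traffic intensity: ρ = λ/(cμ) = 18.4/(4×6.7) = 0.6866
Since ρ = 0.6866 < 1, system is stable.
Offered load a = λ/μ = cρ = 18.4/6.7 = 2.7463
P₀ = [ Σₙ₌₀^3 aⁿ/n! + a^4/(4!(1-ρ)) ]⁻¹
Σ = a^0/0! + a^1/1! + a^2/2! + a^3/3! = 1.00000 + 2.74627 + 3.77100 + 3.45206 = 10.9693
a^4/(4!(1-ρ)) = 56.8816/(24 × 0.313433) = 7.5616
P₀ = 1/(10.9693 + 7.5616) = 0.05396
Lq = P₀·a^4·ρ / (4!(1-ρ)²) = 0.05396 × 56.8816 × 0.6866 / (24 × 0.09824) = 0.8938
Wq = Lq/λ = 0.8938/18.4 = 0.04858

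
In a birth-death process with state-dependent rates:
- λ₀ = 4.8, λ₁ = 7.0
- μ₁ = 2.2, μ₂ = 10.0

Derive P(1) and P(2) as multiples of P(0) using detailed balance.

Balance equations:
State 0: λ₀P₀ = μ₁P₁ → P₁ = (λ₀/μ₁)P₀ = (4.8/2.2)P₀ = 2.1818P₀
State 1: P₂ = (λ₀λ₁)/(μ₁μ₂)P₀ = (4.8×7.0)/(2.2×10.0)P₀ = 1.5273P₀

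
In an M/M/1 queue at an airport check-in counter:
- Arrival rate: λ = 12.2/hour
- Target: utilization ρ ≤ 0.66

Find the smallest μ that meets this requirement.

ρ = λ/μ, so μ = λ/ρ
μ ≥ 12.2/0.66 = 18.4848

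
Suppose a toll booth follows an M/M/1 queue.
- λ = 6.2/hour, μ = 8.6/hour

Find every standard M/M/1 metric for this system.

Step 1: ρ = λ/μ = 6.2/8.6 = 0.7209
Step 2: L = λ/(μ-λ) = 6.2/2.40 = 2.5833
Step 3: Lq = λ²/(μ(μ-λ)) = 38.44/(8.6×2.40) = 1.8624
Step 4: W = 1/(μ-λ) = 1/2.40 = 0.416667
Step 5: Wq = λ/(μ(μ-λ)) = 6.2/(8.6×2.40) = 0.3004
Step 6: P(0) = 1-ρ = 0.2791
Verify: L = λW = 6.2×0.416667 = 2.5833 ✔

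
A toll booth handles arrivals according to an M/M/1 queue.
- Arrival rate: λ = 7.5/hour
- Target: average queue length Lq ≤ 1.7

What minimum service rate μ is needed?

For M/M/1: Lq = λ²/(μ(μ-λ))
Need Lq ≤ 1.7, i.e. μ(μ-λ) ≥ λ²/1.7
μ² - 7.5μ - 56.25/1.7 ≥ 0  →  μ² - 7.5μ - 33.088235 ≥ 0
Quadratic formula (positive root): μ = [λ + √(λ² + 4×33.088235)]/2
Discriminant: 56.25 + 4×33.088235 = 188.6029, √188.6029 = 13.7333
μ ≥ (7.5 + 13.7333)/2 = 10.6166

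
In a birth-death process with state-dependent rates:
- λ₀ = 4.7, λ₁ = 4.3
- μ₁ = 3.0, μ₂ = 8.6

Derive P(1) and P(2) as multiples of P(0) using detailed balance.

Balance equations:
State 0: λ₀P₀ = μ₁P₁ → P₁ = (λ₀/μ₁)P₀ = (4.7/3.0)P₀ = 1.5667P₀
State 1: P₂ = (λ₀λ₁)/(μ₁μ₂)P₀ = (4.7×4.3)/(3.0×8.6)P₀ = 0.7833P₀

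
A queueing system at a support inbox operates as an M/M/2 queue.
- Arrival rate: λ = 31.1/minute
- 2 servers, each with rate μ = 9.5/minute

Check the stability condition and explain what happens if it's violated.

Stability requires ρ = λ/(cμ) < 1
ρ = 31.1/(2 × 9.5) = 31.1/19.00 = 1.6368
Since 1.6368 ≥ 1, the system is UNSTABLE.
Need c > λ/μ = 31.1/9.5 = 3.27.
Minimum servers needed: c = 4.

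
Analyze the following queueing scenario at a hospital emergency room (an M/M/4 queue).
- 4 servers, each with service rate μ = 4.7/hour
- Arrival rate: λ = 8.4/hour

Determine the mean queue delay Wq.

Traffic intensity: ρ = λ/(cμ) = 8.4/(4×4.7) = 0.4468
Since ρ = 0.4468 < 1, system is stable.
Offered load a = λ/μ = cρ = 8.4/4.7 = 1.7872
P₀ = [ Σₙ₌₀^3 aⁿ/n! + a^4/(4!(1-ρ)) ]⁻¹
Σ = a^0/0! + a^1/1! + a^2/2! + a^3/3! = 1.0000 + 1.7872 + 1.5971 + 0.9515 = 5.3358
a^4/(4!(1-ρ)) = 10.2029/(24 × 0.5532) = 0.7685
P₀ = 1/(5.3358 + 0.7685) = 0.1638
Lq = P₀·a^4·ρ / (4!(1-ρ)²) = 0.1638 × 10.2029 × 0.4468 / (24 × 0.3060) = 0.1017
Wq = Lq/λ = 0.1017/8.4 = 0.01211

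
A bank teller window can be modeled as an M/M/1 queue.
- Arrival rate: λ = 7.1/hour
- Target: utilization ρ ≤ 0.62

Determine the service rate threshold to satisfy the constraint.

ρ = λ/μ, so μ = λ/ρ
μ ≥ 7.1/0.62 = 11.4516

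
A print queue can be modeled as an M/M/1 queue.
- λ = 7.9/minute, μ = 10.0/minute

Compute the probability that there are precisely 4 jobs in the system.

ρ = λ/μ = 7.9/10.0 = 0.7900
P(n) = (1-ρ)ρⁿ
P(4) = (1-0.7900) × 0.7900^4
P(4) = 0.2100 × 0.3895
P(4) = 0.08180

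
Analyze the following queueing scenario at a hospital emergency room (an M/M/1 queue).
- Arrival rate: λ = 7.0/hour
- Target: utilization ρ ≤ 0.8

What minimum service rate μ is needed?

ρ = λ/μ, so μ = λ/ρ
μ ≥ 7.0/0.8 = 8.7500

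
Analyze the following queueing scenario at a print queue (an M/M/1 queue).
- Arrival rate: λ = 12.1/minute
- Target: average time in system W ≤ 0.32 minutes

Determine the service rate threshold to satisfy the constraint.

For M/M/1: W = 1/(μ-λ)
Need W ≤ 0.32, so 1/(μ-λ) ≤ 0.32
μ - λ ≥ 1/0.32 = 3.1250
μ ≥ 12.1 + 3.1250 = 15.2250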